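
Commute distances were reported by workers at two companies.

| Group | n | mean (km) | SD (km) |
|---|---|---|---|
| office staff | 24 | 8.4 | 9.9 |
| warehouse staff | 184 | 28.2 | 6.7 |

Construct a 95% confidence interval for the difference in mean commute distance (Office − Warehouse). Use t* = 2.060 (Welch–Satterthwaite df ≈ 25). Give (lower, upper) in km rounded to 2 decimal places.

(-24.09, -15.51)

Standard errors of each mean: 9.9/√24 = 2.0208 and 6.7/√184 = 0.4939.
SE(x̄₁ − x̄₂) = √(2.0208² + 0.4939²) = 2.0803 for independent samples with unequal variances.
With t* = 2.060, the margin is 2.060 × 2.0803 = 4.2854.
x̄₁ − x̄₂ = 8.4 − 28.2 = -19.8000; the interval is -19.8000 ± 4.2854 = (-24.09, -15.51).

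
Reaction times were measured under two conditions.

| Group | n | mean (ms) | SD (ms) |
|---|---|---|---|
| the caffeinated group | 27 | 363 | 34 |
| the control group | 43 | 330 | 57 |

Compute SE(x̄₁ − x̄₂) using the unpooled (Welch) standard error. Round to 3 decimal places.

10.880

Per-group SEs: s₁/√n₁ = 34/√27 = 6.5433, s₂/√n₂ = 57/√43 = 8.6924.
Unpooled SE of the difference: √(42.81477489 + 75.55781776) = 10.8799.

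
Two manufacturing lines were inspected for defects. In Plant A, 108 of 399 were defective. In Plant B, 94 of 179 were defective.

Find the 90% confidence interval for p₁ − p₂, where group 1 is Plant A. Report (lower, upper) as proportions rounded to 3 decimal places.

Sample proportions: 108/399 = 0.2707, 94/179 = 0.5251.
Each SE is √(p̂(1−p̂)/n): √(0.2707·0.7293/399) = 0.02224 and √(0.5251·0.4749/179) = 0.03732.
SE(p̂₁ − p̂₂) = √(SE₁² + SE₂²) = √(0.0004946176 + 0.0013927824) = 0.04344, since the two samples are independent.
At 90% confidence z* = 1.645; margin = 1.645 × 0.04344 = 0.07146.
The difference is 0.2707 − 0.5251 = -0.2544, so the interval is -0.2544 ± 0.07146 = (-0.326, -0.183).

(-0.326, -0.183)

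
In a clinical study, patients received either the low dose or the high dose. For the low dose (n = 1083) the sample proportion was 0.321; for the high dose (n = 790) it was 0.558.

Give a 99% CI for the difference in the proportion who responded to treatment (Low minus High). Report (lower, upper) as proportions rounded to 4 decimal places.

(-0.2954, -0.1786)

Each SE is √(p̂(1−p̂)/n): √(0.3210·0.6790/1083) = 0.01419 and √(0.5580·0.4420/790) = 0.01767.
SE(p̂₁ − p̂₂) = √(SE₁² + SE₂²) = √(0.0002013561 + 0.0003122289) = 0.02266, since the two samples are independent.
At 99% confidence z* = 2.576; margin = 2.576 × 0.02266 = 0.05837.
The difference is 0.3210 − 0.5580 = -0.2370, so the interval is -0.2370 ± 0.05837 = (-0.2954, -0.1786).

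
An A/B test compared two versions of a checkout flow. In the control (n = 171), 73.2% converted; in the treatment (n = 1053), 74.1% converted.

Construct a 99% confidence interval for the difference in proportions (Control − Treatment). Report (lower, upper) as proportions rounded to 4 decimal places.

(-0.1029, 0.0849)

Each SE is √(p̂(1−p̂)/n): √(0.7320·0.2680/171) = 0.03387 and √(0.7410·0.2590/1053) = 0.01350.
SE(p̂₁ − p̂₂) = √(SE₁² + SE₂²) = √(0.0011471769 + 0.00018225) = 0.03646, since the two samples are independent.
At 99% confidence z* = 2.576; margin = 2.576 × 0.03646 = 0.09392.
The difference is 0.7320 − 0.7410 = -0.0090, so the interval is -0.0090 ± 0.09392 = (-0.1029, 0.0849).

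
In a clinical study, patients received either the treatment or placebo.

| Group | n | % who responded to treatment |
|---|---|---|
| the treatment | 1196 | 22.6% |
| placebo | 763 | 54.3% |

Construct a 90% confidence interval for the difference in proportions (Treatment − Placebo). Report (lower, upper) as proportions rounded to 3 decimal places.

The two standard errors are √(0.2260×0.7740/1196) = 0.01209 and √(0.5430×0.4570/763) = 0.01803.
Because the samples are independent, SE_diff = √(0.01209² + 0.01803²) = 0.02171.
Using z* = 1.645 for 90%, ME = 1.645 × 0.02171 = 0.03571.
p̂₁ − p̂₂ = -0.3170; interval -0.3170 ± 0.03571 gives (-0.353, -0.281).

(-0.353, -0.281)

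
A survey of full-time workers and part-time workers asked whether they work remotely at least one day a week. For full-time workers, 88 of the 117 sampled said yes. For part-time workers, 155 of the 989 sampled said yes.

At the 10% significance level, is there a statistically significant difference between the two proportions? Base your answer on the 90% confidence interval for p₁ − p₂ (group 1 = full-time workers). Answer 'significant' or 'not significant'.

significant

First, p̂₁ = 88/117 = 0.7521; p̂₂ = 155/989 = 0.1567.
The two standard errors are √(0.7521×0.2479/117) = 0.03992 and √(0.1567×0.8433/989) = 0.01156.
Because the samples are independent, SE_diff = √(0.03992² + 0.01156²) = 0.04156.
Using z* = 1.645 for 90%, ME = 1.645 × 0.04156 = 0.06837.
p̂₁ − p̂₂ = 0.5954; interval 0.5954 ± 0.06837 gives (0.52703, 0.66377).
The interval (0.52703, 0.66377) does not contain 0, so the difference is significant.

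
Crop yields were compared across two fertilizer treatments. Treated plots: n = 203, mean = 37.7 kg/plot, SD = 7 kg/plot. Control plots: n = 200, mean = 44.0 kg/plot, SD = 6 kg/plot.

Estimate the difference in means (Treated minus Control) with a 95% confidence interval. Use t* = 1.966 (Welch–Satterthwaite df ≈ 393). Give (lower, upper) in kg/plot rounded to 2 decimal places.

(-7.58, -5.02)

Per-group SEs: s₁/√n₁ = 7/√203 = 0.4913, s₂/√n₂ = 6/√200 = 0.4243.
Unpooled SE of the difference: √(0.24137569 + 0.18003049) = 0.6492.
Margin of error = t* · SE = 1.966 × 0.6492 = 1.2763.
x̄₁ − x̄₂ = 37.7 − 44.0 = -6.3000.
CI: -6.3000 ± 1.2763 = (-7.58, -5.02).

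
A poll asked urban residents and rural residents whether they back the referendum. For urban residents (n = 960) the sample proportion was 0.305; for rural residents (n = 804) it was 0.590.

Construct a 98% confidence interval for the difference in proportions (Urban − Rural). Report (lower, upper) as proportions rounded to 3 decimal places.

(-0.338, -0.232)

The two standard errors are √(0.3050×0.6950/960) = 0.01486 and √(0.5900×0.4100/804) = 0.01735.
Because the samples are independent, SE_diff = √(0.01486² + 0.01735²) = 0.02284.
Using z* = 2.326 for 98%, ME = 2.326 × 0.02284 = 0.05313.
p̂₁ − p̂₂ = -0.2850; interval -0.2850 ± 0.05313 gives (-0.338, -0.232).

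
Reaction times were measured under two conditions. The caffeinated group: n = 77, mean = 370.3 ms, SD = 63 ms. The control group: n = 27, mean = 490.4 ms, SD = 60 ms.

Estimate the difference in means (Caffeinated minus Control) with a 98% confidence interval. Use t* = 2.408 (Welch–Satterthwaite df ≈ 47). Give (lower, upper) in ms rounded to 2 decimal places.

Standard errors of each mean: 63/√77 = 7.1795 and 60/√27 = 11.5470.
SE(x̄₁ − x̄₂) = √(7.1795² + 11.5470²) = 13.5970 for independent samples with unequal variances.
With t* = 2.408, the margin is 2.408 × 13.5970 = 32.7416.
x̄₁ − x̄₂ = 370.3 − 490.4 = -120.1000; the interval is -120.1000 ± 32.7416 = (-152.84, -87.36).

(-152.84, -87.36)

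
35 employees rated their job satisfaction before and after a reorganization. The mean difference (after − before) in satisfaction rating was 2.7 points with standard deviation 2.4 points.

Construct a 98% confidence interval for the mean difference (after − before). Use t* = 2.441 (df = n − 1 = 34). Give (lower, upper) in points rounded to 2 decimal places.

This is a matched-pairs design, so SE = s_d/√n = 2.4/√35 = 0.4057.
Margin = 2.441 × 0.4057 = 0.9903; the interval is 2.7 ± 0.9903 = (1.71, 3.69).

(1.71, 3.69)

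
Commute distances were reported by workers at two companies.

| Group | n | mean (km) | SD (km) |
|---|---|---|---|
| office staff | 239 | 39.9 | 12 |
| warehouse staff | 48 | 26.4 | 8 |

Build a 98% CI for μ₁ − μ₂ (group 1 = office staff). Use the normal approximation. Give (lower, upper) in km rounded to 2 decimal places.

(10.26, 16.74)

Per-group SEs: s₁/√n₁ = 12/√239 = 0.7762, s₂/√n₂ = 8/√48 = 1.1547.
Unpooled SE of the difference: √(0.60248644 + 1.33333209) = 1.3913.
Margin of error = z* · SE = 2.326 × 1.3913 = 3.2362.
x̄₁ − x̄₂ = 39.9 − 26.4 = 13.5000.
CI: 13.5000 ± 3.2362 = (10.26, 16.74).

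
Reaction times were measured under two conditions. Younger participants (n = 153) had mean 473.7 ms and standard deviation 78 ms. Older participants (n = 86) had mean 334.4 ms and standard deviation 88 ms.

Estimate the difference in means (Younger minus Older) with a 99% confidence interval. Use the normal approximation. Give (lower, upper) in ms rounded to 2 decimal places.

Per-group SEs: s₁/√n₁ = 78/√153 = 6.3059, s₂/√n₂ = 88/√86 = 9.4893.
Unpooled SE of the difference: √(39.76437481 + 90.04681449) = 11.3935.
Margin of error = z* · SE = 2.576 × 11.3935 = 29.3497.
x̄₁ − x̄₂ = 473.7 − 334.4 = 139.3000.
CI: 139.3000 ± 29.3497 = (109.95, 168.65).

(109.95, 168.65)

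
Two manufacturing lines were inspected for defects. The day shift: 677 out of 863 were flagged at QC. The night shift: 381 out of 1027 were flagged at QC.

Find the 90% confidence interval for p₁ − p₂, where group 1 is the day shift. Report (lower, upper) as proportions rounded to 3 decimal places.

p̂₁ = 677/863 = 0.7845 and p̂₂ = 381/1027 = 0.3710.
SE₁ = √(p̂₁(1−p̂₁)/n₁) = √(0.7845·0.2155/863) = 0.01400; SE₂ = √(0.3710·0.6290/1027) = 0.01507.
Independent samples: SE of the difference = √(SE₁² + SE₂²) = √(0.000196 + 0.0002271049) = 0.02057.
z* for 90% confidence is 1.645, so the margin of error is 1.645 × 0.02057 = 0.03384.
Point estimate p̂₁ − p̂₂ = 0.7845 − 0.3710 = 0.4135.
0.4135 ± 0.03384 → (0.380, 0.447).

(0.380, 0.447)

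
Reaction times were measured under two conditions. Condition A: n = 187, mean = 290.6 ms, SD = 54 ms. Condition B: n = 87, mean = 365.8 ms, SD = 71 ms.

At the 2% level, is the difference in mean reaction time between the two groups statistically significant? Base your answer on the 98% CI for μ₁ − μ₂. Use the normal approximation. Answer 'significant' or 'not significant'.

significant

Standard errors of each mean: 54/√187 = 3.9489 and 71/√87 = 7.6120.
SE(x̄₁ − x̄₂) = √(3.9489² + 7.6120²) = 8.5753 for independent samples with unequal variances.
With z* = 2.326, the margin is 2.326 × 8.5753 = 19.9461.
x̄₁ − x̄₂ = 290.6 − 365.8 = -75.2000; the interval is -75.2000 ± 19.9461 = (-95.1461, -55.2539).
The interval (-95.1461, -55.2539) does not contain 0, so the difference is significant.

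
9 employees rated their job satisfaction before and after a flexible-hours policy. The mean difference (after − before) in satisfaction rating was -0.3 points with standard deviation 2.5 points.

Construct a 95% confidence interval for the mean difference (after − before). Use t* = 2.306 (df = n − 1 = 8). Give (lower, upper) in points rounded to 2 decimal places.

(-2.22, 1.62)

Paired design: SE = s_d/√n = 2.5/√9 = 0.8333.
t* = 2.306; margin of error = 2.306 × 0.8333 = 1.9216.
-0.3 ± 1.9216 → (-2.22, 1.62).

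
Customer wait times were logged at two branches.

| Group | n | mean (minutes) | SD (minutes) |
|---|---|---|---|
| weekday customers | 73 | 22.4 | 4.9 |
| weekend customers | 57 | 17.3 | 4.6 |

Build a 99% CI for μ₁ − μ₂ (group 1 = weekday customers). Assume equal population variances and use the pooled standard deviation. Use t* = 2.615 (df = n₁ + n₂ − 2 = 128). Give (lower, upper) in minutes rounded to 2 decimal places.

(2.89, 7.31)

s_p = √[((n₁−1)s₁² + (n₂−1)s₂²)/(n₁+n₂−2)] = √[(72·4.9² + 56·4.6²)/128] = 4.7711.
SE = 4.7711·√(1/73 + 1/57) = 0.8433.
With t* = 2.615, margin = 2.615 × 0.8433 = 2.2052.
x̄₁ − x̄₂ = 22.4 − 17.3 = 5.1000; interval 5.1000 ± 2.2052 = (2.89, 7.31).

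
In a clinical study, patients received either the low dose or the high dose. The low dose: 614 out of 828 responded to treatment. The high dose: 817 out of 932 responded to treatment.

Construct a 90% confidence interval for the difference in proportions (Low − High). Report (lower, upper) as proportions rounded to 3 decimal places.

(-0.166, -0.104)

p̂₁ = 614/828 = 0.7415 and p̂₂ = 817/932 = 0.8766.
SE₁ = √(p̂₁(1−p̂₁)/n₁) = √(0.7415·0.2585/828) = 0.01521; SE₂ = √(0.8766·0.1234/932) = 0.01077.
Independent samples: SE of the difference = √(SE₁² + SE₂²) = √(0.0002313441 + 0.0001159929) = 0.01864.
z* for 90% confidence is 1.645, so the margin of error is 1.645 × 0.01864 = 0.03066.
Point estimate p̂₁ − p̂₂ = 0.7415 − 0.8766 = -0.1351.
-0.1351 ± 0.03066 → (-0.166, -0.104).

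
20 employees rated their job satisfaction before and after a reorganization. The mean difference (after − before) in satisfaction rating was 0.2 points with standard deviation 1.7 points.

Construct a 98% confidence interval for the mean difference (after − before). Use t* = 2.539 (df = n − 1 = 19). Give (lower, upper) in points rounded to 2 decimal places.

(-0.77, 1.17)

This is a matched-pairs design, so SE = s_d/√n = 1.7/√20 = 0.3801.
Margin = 2.539 × 0.3801 = 0.9651; the interval is 0.2 ± 0.9651 = (-0.77, 1.17).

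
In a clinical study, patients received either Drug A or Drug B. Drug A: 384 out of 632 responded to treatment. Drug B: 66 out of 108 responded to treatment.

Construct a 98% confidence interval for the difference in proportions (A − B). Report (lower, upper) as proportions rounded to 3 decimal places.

First, p̂₁ = 384/632 = 0.6076; p̂₂ = 66/108 = 0.6111.
The two standard errors are √(0.6076×0.3924/632) = 0.01942 and √(0.6111×0.3889/108) = 0.04691.
Because the samples are independent, SE_diff = √(0.01942² + 0.04691²) = 0.05077.
Using z* = 2.326 for 98%, ME = 2.326 × 0.05077 = 0.11809.
p̂₁ − p̂₂ = -0.0035; interval -0.0035 ± 0.11809 gives (-0.122, 0.115).

(-0.122, 0.115)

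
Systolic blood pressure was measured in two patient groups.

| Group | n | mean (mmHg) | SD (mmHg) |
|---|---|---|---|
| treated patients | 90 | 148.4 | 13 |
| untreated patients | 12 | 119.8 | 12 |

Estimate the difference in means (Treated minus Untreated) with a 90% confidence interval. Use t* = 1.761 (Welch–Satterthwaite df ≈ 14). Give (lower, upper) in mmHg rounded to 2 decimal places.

Standard errors of each mean: 13/√90 = 1.3703 and 12/√12 = 3.4641.
SE(x̄₁ − x̄₂) = √(1.3703² + 3.4641²) = 3.7253 for independent samples with unequal variances.
With t* = 1.761, the margin is 1.761 × 3.7253 = 6.5603.
x̄₁ − x̄₂ = 148.4 − 119.8 = 28.6000; the interval is 28.6000 ± 6.5603 = (22.04, 35.16).

(22.04, 35.16)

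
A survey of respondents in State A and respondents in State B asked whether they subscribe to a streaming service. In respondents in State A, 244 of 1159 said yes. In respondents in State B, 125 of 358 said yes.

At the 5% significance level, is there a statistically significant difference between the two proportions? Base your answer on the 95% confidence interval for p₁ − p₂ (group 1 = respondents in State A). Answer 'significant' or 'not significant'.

significant

First, p̂₁ = 244/1159 = 0.2105; p̂₂ = 125/358 = 0.3492.
The two standard errors are √(0.2105×0.7895/1159) = 0.01197 and √(0.3492×0.6508/358) = 0.02520.
Because the samples are independent, SE_diff = √(0.01197² + 0.02520²) = 0.02790.
Using z* = 1.960 for 95%, ME = 1.960 × 0.02790 = 0.05468.
p̂₁ − p̂₂ = -0.1387; interval -0.1387 ± 0.05468 gives (-0.19338, -0.08402).
The interval (-0.19338, -0.08402) does not contain 0, so the difference is significant.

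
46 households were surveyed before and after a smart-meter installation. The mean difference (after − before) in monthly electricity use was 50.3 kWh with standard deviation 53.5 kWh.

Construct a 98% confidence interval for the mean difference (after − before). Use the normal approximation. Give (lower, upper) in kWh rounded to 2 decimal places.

(31.95, 68.65)

This is a matched-pairs design, so SE = s_d/√n = 53.5/√46 = 7.8881.
Margin = 2.326 × 7.8881 = 18.3477; the interval is 50.3 ± 18.3477 = (31.95, 68.65).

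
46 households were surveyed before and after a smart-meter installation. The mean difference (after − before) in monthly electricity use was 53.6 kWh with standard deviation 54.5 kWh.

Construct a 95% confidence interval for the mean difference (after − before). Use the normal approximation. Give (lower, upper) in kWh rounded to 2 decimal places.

This is a matched-pairs design, so SE = s_d/√n = 54.5/√46 = 8.0356.
Margin = 1.960 × 8.0356 = 15.7498; the interval is 53.6 ± 15.7498 = (37.85, 69.35).

(37.85, 69.35)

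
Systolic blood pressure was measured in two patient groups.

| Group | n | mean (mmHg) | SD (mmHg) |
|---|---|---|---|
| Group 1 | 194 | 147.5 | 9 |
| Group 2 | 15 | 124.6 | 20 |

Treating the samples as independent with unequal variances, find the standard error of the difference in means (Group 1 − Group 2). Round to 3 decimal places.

5.204

Per-group SEs: s₁/√n₁ = 9/√194 = 0.6462, s₂/√n₂ = 20/√15 = 5.1640.
Unpooled SE of the difference: √(0.41757444 + 26.666896) = 5.2043.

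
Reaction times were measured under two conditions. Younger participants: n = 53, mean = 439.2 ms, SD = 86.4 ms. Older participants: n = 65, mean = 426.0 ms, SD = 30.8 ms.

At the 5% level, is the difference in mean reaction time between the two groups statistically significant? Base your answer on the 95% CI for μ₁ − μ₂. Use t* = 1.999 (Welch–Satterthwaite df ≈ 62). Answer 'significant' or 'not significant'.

Standard errors of each mean: 86.4/√53 = 11.8680 and 30.8/√65 = 3.8203.
SE(x̄₁ − x̄₂) = √(11.8680² + 3.8203²) = 12.4677 for independent samples with unequal variances.
With t* = 1.999, the margin is 1.999 × 12.4677 = 24.9229.
x̄₁ − x̄₂ = 439.2 − 426.0 = 13.2000; the interval is 13.2000 ± 24.9229 = (-11.7229, 38.1229).
The interval (-11.7229, 38.1229) contains 0, so the difference is not significant.

not significant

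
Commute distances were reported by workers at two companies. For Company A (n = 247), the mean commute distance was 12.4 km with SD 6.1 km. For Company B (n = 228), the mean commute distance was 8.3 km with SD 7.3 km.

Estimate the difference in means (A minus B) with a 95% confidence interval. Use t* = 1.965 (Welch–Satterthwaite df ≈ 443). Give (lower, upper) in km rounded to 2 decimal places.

Per-group SEs: s₁/√n₁ = 6.1/√247 = 0.3881, s₂/√n₂ = 7.3/√228 = 0.4835.
Unpooled SE of the difference: √(0.15062161 + 0.23377225) = 0.6200.
Margin of error = t* · SE = 1.965 × 0.6200 = 1.2183.
x̄₁ − x̄₂ = 12.4 − 8.3 = 4.1000.
CI: 4.1000 ± 1.2183 = (2.88, 5.32).

(2.88, 5.32)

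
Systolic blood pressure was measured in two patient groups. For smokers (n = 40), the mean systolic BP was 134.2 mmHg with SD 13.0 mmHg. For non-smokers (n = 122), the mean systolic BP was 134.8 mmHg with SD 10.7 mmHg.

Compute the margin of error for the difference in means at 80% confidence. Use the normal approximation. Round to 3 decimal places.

2.913

Per-group SEs: s₁/√n₁ = 13.0/√40 = 2.0555, s₂/√n₂ = 10.7/√122 = 0.9687.
Unpooled SE of the difference: √(4.22508025 + 0.93837969) = 2.2723.
Margin of error = z* · SE = 1.282 × 2.2723 = 2.9131.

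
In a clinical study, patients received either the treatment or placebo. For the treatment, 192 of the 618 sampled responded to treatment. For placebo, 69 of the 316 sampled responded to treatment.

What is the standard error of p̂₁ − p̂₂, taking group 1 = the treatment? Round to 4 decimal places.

First, p̂₁ = 192/618 = 0.3107; p̂₂ = 69/316 = 0.2184.
The two standard errors are √(0.3107×0.6893/618) = 0.01862 and √(0.2184×0.7816/316) = 0.02324.
Because the samples are independent, SE_diff = √(0.01862² + 0.02324²) = 0.02978.

0.0298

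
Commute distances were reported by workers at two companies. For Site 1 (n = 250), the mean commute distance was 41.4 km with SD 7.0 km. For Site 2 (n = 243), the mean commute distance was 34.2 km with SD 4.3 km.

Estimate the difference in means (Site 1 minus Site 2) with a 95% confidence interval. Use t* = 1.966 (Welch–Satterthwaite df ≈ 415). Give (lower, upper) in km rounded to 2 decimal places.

(6.17, 8.23)

SE₁ = s₁/√n₁ = 7.0/√250 = 0.4427; SE₂ = 4.3/√243 = 0.2758.
Independent samples, unequal variances: SE_diff = √(SE₁² + SE₂²) = √(0.19598329 + 0.07606564) = 0.5216.
t* = 1.966, so margin of error = 1.966 × 0.5216 = 1.0255.
Difference in means = 41.4 − 34.2 = 7.2000.
7.2000 ± 1.0255 → (6.17, 8.23).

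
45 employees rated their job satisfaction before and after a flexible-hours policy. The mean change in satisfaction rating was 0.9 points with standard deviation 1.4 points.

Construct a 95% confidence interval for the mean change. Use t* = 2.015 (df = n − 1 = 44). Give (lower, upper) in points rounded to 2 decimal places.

(0.48, 1.32)

This is a matched-pairs design, so SE = s_d/√n = 1.4/√45 = 0.2087.
Margin = 2.015 × 0.2087 = 0.4205; the interval is 0.9 ± 0.4205 = (0.48, 1.32).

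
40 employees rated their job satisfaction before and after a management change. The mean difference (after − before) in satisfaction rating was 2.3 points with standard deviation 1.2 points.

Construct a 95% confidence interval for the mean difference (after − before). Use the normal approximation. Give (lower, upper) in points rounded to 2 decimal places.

(1.93, 2.67)

This is a matched-pairs design, so SE = s_d/√n = 1.2/√40 = 0.1897.
Margin = 1.960 × 0.1897 = 0.3718; the interval is 2.3 ± 0.3718 = (1.93, 2.67).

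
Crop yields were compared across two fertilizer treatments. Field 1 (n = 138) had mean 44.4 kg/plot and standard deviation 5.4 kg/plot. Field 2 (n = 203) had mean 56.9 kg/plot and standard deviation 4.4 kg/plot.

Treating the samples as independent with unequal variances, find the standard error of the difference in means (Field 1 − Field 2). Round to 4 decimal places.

0.5538

Standard errors of each mean: 5.4/√138 = 0.4597 and 4.4/√203 = 0.3088.
SE(x̄₁ − x̄₂) = √(0.4597² + 0.3088²) = 0.5538 for independent samples with unequal variances.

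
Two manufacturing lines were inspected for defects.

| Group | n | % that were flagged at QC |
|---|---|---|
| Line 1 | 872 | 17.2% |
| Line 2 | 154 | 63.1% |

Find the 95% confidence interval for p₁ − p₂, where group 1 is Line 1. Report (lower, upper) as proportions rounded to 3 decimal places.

(-0.539, -0.379)

SE₁ = √(p̂₁(1−p̂₁)/n₁) = √(0.1720·0.8280/872) = 0.01278; SE₂ = √(0.6310·0.3690/154) = 0.03888.
Independent samples: SE of the difference = √(SE₁² + SE₂²) = √(0.0001633284 + 0.0015116544) = 0.04093.
z* for 95% confidence is 1.960, so the margin of error is 1.960 × 0.04093 = 0.08022.
Point estimate p̂₁ − p̂₂ = 0.1720 − 0.6310 = -0.4590.
-0.4590 ± 0.08022 → (-0.539, -0.379).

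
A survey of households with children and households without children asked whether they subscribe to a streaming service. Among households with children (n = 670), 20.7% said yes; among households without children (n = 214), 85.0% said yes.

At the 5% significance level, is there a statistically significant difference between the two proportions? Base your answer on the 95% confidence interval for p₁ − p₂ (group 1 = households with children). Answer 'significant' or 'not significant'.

Each SE is √(p̂(1−p̂)/n): √(0.2070·0.7930/670) = 0.01565 and √(0.8500·0.1500/214) = 0.02441.
SE(p̂₁ − p̂₂) = √(SE₁² + SE₂²) = √(0.0002449225 + 0.0005958481) = 0.02900, since the two samples are independent.
At 95% confidence z* = 1.960; margin = 1.960 × 0.02900 = 0.05684.
The difference is 0.2070 − 0.8500 = -0.6430, so the interval is -0.6430 ± 0.05684 = (-0.69984, -0.58616).
The interval (-0.69984, -0.58616) does not contain 0, so the difference is significant.

significant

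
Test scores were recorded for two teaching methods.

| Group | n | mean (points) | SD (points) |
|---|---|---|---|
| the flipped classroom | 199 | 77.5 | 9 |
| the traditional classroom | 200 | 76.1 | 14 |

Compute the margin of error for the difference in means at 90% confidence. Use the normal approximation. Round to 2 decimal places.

Standard errors of each mean: 9/√199 = 0.6380 and 14/√200 = 0.9899.
SE(x̄₁ − x̄₂) = √(0.6380² + 0.9899²) = 1.1777 for independent samples with unequal variances.
With z* = 1.645, the margin is 1.645 × 1.1777 = 1.9373.

1.94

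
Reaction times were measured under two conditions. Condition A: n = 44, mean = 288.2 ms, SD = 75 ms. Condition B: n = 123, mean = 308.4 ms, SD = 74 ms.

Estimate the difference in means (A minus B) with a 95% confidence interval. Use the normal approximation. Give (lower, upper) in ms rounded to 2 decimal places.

Per-group SEs: s₁/√n₁ = 75/√44 = 11.3067, s₂/√n₂ = 74/√123 = 6.6724.
Unpooled SE of the difference: √(127.84146489 + 44.52092176) = 13.1287.
Margin of error = z* · SE = 1.960 × 13.1287 = 25.7323.
x̄₁ − x̄₂ = 288.2 − 308.4 = -20.2000.
CI: -20.2000 ± 25.7323 = (-45.93, 5.53).

(-45.93, 5.53)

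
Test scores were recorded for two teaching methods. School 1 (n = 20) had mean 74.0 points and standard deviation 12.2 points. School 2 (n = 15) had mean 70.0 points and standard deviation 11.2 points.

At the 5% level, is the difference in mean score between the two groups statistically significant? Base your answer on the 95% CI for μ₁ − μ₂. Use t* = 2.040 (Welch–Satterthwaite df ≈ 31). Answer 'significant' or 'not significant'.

not significant

Per-group SEs: s₁/√n₁ = 12.2/√20 = 2.7280, s₂/√n₂ = 11.2/√15 = 2.8918.
Unpooled SE of the difference: √(7.441984 + 8.36250724) = 3.9755.
Margin of error = t* · SE = 2.040 × 3.9755 = 8.1100.
x̄₁ − x̄₂ = 74.0 − 70.0 = 4.0000.
CI: 4.0000 ± 8.1100 = (-4.1100, 12.1100).
The interval (-4.1100, 12.1100) contains 0, so the difference is not significant.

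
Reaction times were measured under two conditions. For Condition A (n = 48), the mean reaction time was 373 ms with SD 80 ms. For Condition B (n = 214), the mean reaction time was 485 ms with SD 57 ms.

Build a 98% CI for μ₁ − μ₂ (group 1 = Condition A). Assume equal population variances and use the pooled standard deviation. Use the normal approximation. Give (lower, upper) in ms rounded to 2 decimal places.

Pooled variance s_p² = [47·80² + 213·57²] / (48+214−2) = 3818.6038, so s_p = 61.7949.
SE_diff = s_p·√(1/n₁ + 1/n₂) = 61.7949·√(1/48 + 1/214) = 9.8691.
z* = 2.326; margin = 2.326 × 9.8691 = 22.9555.
Difference = 373 − 485 = -112.0000.
-112.0000 ± 22.9555 → (-134.96, -89.04).

(-134.96, -89.04)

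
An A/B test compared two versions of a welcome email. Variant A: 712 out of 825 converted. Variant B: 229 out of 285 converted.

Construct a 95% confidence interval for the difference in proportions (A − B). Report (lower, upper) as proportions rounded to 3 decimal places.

Sample proportions: 712/825 = 0.8630, 229/285 = 0.8035.
Each SE is √(p̂(1−p̂)/n): √(0.8630·0.1370/825) = 0.01197 and √(0.8035·0.1965/285) = 0.02354.
SE(p̂₁ − p̂₂) = √(SE₁² + SE₂²) = √(0.0001432809 + 0.0005541316) = 0.02641, since the two samples are independent.
At 95% confidence z* = 1.960; margin = 1.960 × 0.02641 = 0.05176.
The difference is 0.8630 − 0.8035 = 0.0595, so the interval is 0.0595 ± 0.05176 = (0.008, 0.111).

(0.008, 0.111)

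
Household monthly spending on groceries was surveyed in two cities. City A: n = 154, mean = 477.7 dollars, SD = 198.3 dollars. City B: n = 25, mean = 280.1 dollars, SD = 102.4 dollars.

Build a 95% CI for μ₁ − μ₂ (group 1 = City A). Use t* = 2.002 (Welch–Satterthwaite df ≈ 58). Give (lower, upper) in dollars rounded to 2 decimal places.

(145.60, 249.60)

Per-group SEs: s₁/√n₁ = 198.3/√154 = 15.9795, s₂/√n₂ = 102.4/√25 = 20.4800.
Unpooled SE of the difference: √(255.34442025 + 419.4304) = 25.9764.
Margin of error = t* · SE = 2.002 × 25.9764 = 52.0048.
x̄₁ − x̄₂ = 477.7 − 280.1 = 197.6000.
CI: 197.6000 ± 52.0048 = (145.60, 249.60).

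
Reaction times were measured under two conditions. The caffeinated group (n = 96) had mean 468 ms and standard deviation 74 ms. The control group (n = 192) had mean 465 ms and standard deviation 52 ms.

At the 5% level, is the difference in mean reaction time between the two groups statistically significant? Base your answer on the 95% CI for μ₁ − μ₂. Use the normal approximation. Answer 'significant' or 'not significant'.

Standard errors of each mean: 74/√96 = 7.5526 and 52/√192 = 3.7528.
SE(x̄₁ − x̄₂) = √(7.5526² + 3.7528²) = 8.4336 for independent samples with unequal variances.
With z* = 1.960, the margin is 1.960 × 8.4336 = 16.5299.
x̄₁ − x̄₂ = 468 − 465 = 3.0000; the interval is 3.0000 ± 16.5299 = (-13.5299, 19.5299).
The interval (-13.5299, 19.5299) contains 0, so the difference is not significant.

not significant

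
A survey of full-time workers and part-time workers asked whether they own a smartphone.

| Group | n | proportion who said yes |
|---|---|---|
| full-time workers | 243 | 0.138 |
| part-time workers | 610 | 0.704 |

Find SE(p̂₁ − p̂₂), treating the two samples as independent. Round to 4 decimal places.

Each SE is √(p̂(1−p̂)/n): √(0.1380·0.8620/243) = 0.02213 and √(0.7040·0.2960/610) = 0.01848.
SE(p̂₁ − p̂₂) = √(SE₁² + SE₂²) = √(0.0004897369 + 0.0003415104) = 0.02883, since the two samples are independent.

0.0288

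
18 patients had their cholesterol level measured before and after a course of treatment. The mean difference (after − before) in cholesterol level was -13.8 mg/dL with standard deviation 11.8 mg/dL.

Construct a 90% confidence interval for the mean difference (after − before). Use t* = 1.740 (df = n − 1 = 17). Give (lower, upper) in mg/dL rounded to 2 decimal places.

(-18.64, -8.96)

This is a matched-pairs design, so SE = s_d/√n = 11.8/√18 = 2.7813.
Margin = 1.740 × 2.7813 = 4.8395; the interval is -13.8 ± 4.8395 = (-18.64, -8.96).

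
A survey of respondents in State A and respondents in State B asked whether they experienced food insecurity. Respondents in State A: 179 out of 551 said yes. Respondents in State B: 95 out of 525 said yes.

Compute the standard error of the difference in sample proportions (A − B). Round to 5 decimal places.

0.02608

p̂₁ = 179/551 = 0.3249 and p̂₂ = 95/525 = 0.1810.
SE₁ = √(p̂₁(1−p̂₁)/n₁) = √(0.3249·0.6751/551) = 0.01995; SE₂ = √(0.1810·0.8190/525) = 0.01680.
Independent samples: SE of the difference = √(SE₁² + SE₂²) = √(0.0003980025 + 0.00028224) = 0.02608.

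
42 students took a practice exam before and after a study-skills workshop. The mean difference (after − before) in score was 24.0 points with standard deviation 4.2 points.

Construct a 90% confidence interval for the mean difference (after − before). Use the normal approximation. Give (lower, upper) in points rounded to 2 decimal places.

(22.93, 25.07)

Paired design: SE = s_d/√n = 4.2/√42 = 0.6481.
z* = 1.645; margin of error = 1.645 × 0.6481 = 1.0661.
24.0 ± 1.0661 → (22.93, 25.07).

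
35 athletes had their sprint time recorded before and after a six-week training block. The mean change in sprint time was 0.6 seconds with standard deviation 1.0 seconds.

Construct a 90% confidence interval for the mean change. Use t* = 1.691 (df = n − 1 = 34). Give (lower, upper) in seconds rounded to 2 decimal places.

Paired design: SE = s_d/√n = 1.0/√35 = 0.1690.
t* = 1.691; margin of error = 1.691 × 0.1690 = 0.2858.
0.6 ± 0.2858 → (0.31, 0.89).

(0.31, 0.89)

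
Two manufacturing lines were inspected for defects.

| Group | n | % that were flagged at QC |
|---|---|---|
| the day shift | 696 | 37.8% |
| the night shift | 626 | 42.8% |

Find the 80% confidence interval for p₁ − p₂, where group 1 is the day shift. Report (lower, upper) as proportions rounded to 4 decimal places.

(-0.0846, -0.0154)

Each SE is √(p̂(1−p̂)/n): √(0.3780·0.6220/696) = 0.01838 and √(0.4280·0.5720/626) = 0.01978.
SE(p̂₁ − p̂₂) = √(SE₁² + SE₂²) = √(0.0003378244 + 0.0003912484) = 0.02700, since the two samples are independent.
At 80% confidence z* = 1.282; margin = 1.282 × 0.02700 = 0.03461.
The difference is 0.3780 − 0.4280 = -0.0500, so the interval is -0.0500 ± 0.03461 = (-0.0846, -0.0154).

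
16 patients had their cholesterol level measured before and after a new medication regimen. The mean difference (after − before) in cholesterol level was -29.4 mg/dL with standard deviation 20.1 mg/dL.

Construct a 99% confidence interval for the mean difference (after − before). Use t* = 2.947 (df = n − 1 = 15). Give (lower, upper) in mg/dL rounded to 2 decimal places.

(-44.21, -14.59)

Paired design: SE = s_d/√n = 20.1/√16 = 5.0250.
t* = 2.947; margin of error = 2.947 × 5.0250 = 14.8087.
-29.4 ± 14.8087 → (-44.21, -14.59).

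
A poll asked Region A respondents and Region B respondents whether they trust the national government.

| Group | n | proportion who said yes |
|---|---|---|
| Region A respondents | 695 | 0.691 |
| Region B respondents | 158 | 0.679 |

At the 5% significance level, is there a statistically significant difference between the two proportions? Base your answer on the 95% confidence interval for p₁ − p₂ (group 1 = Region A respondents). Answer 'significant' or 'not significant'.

not significant

SE₁ = √(p̂₁(1−p̂₁)/n₁) = √(0.6910·0.3090/695) = 0.01753; SE₂ = √(0.6790·0.3210/158) = 0.03714.
Independent samples: SE of the difference = √(SE₁² + SE₂²) = √(0.0003073009 + 0.0013793796) = 0.04107.
z* for 95% confidence is 1.960, so the margin of error is 1.960 × 0.04107 = 0.08050.
Point estimate p̂₁ − p̂₂ = 0.6910 − 0.6790 = 0.0120.
0.0120 ± 0.08050 → (-0.06850, 0.09250).
The interval (-0.06850, 0.09250) contains 0, so the difference is not significant.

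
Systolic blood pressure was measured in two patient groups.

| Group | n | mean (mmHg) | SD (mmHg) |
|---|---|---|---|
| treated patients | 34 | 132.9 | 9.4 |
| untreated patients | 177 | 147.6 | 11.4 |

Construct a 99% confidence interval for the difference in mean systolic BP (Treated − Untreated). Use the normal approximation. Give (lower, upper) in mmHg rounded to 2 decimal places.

(-19.40, -10.00)

SE₁ = s₁/√n₁ = 9.4/√34 = 1.6121; SE₂ = 11.4/√177 = 0.8569.
Independent samples, unequal variances: SE_diff = √(SE₁² + SE₂²) = √(2.59886641 + 0.73427761) = 1.8257.
z* = 2.576, so margin of error = 2.576 × 1.8257 = 4.7030.
Difference in means = 132.9 − 147.6 = -14.7000.
-14.7000 ± 4.7030 → (-19.40, -10.00).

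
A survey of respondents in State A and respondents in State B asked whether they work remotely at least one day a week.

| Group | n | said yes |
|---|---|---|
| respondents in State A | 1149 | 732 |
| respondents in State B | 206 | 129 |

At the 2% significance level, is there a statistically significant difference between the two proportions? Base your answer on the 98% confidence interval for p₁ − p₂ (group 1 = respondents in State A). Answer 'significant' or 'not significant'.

Sample proportions: 732/1149 = 0.6371, 129/206 = 0.6262.
Each SE is √(p̂(1−p̂)/n): √(0.6371·0.3629/1149) = 0.01419 and √(0.6262·0.3738/206) = 0.03371.
SE(p̂₁ − p̂₂) = √(SE₁² + SE₂²) = √(0.0002013561 + 0.0011363641) = 0.03657, since the two samples are independent.
At 98% confidence z* = 2.326; margin = 2.326 × 0.03657 = 0.08506.
The difference is 0.6371 − 0.6262 = 0.0109, so the interval is 0.0109 ± 0.08506 = (-0.07416, 0.09596).
The interval (-0.07416, 0.09596) contains 0, so the difference is not significant.

not significant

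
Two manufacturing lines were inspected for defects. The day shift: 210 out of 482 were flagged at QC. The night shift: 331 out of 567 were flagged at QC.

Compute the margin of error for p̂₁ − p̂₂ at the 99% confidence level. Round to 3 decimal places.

0.079

p̂₁ = 210/482 = 0.4357 and p̂₂ = 331/567 = 0.5838.
SE₁ = √(p̂₁(1−p̂₁)/n₁) = √(0.4357·0.5643/482) = 0.02259; SE₂ = √(0.5838·0.4162/567) = 0.02070.
Independent samples: SE of the difference = √(SE₁² + SE₂²) = √(0.0005103081 + 0.00042849) = 0.03064.
z* for 99% confidence is 2.576, so the margin of error is 2.576 × 0.03064 = 0.07893.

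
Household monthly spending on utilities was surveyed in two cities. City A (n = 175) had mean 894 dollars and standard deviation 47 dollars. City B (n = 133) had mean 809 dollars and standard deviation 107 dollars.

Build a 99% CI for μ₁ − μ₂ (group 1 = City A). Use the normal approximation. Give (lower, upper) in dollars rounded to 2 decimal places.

(59.41, 110.59)

Standard errors of each mean: 47/√175 = 3.5529 and 107/√133 = 9.2781.
SE(x̄₁ − x̄₂) = √(3.5529² + 9.2781²) = 9.9351 for independent samples with unequal variances.
With z* = 2.576, the margin is 2.576 × 9.9351 = 25.5928.
x̄₁ − x̄₂ = 894 − 809 = 85.0000; the interval is 85.0000 ± 25.5928 = (59.41, 110.59).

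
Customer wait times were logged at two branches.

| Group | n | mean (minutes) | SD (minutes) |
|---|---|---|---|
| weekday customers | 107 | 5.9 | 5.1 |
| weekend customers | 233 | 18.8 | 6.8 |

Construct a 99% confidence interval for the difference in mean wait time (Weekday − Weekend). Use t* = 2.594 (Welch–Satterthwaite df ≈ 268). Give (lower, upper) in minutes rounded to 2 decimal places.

Standard errors of each mean: 5.1/√107 = 0.4930 and 6.8/√233 = 0.4455.
SE(x̄₁ − x̄₂) = √(0.4930² + 0.4455²) = 0.6645 for independent samples with unequal variances.
With t* = 2.594, the margin is 2.594 × 0.6645 = 1.7237.
x̄₁ − x̄₂ = 5.9 − 18.8 = -12.9000; the interval is -12.9000 ± 1.7237 = (-14.62, -11.18).

(-14.62, -11.18)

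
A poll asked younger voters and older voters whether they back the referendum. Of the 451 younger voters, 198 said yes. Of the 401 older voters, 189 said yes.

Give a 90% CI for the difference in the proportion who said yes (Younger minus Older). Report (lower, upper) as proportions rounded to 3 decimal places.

p̂₁ = 198/451 = 0.4390 and p̂₂ = 189/401 = 0.4713.
SE₁ = √(p̂₁(1−p̂₁)/n₁) = √(0.4390·0.5610/451) = 0.02337; SE₂ = √(0.4713·0.5287/401) = 0.02493.
Independent samples: SE of the difference = √(SE₁² + SE₂²) = √(0.0005461569 + 0.0006215049) = 0.03417.
z* for 90% confidence is 1.645, so the margin of error is 1.645 × 0.03417 = 0.05621.
Point estimate p̂₁ − p̂₂ = 0.4390 − 0.4713 = -0.0323.
-0.0323 ± 0.05621 → (-0.089, 0.024).

(-0.089, 0.024)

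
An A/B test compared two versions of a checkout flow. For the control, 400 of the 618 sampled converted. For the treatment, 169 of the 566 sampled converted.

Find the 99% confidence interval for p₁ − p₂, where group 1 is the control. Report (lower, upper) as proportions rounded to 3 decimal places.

(0.279, 0.419)

p̂₁ = 400/618 = 0.6472 and p̂₂ = 169/566 = 0.2986.
SE₁ = √(p̂₁(1−p̂₁)/n₁) = √(0.6472·0.3528/618) = 0.01922; SE₂ = √(0.2986·0.7014/566) = 0.01924.
Independent samples: SE of the difference = √(SE₁² + SE₂²) = √(0.0003694084 + 0.0003701776) = 0.02720.
z* for 99% confidence is 2.576, so the margin of error is 2.576 × 0.02720 = 0.07007.
Point estimate p̂₁ − p̂₂ = 0.6472 − 0.2986 = 0.3486.
0.3486 ± 0.07007 → (0.279, 0.419).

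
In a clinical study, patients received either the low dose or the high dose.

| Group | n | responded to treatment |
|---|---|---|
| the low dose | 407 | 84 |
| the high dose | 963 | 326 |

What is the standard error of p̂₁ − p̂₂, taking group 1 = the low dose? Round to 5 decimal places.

p̂₁ = 84/407 = 0.2064 and p̂₂ = 326/963 = 0.3385.
SE₁ = √(p̂₁(1−p̂₁)/n₁) = √(0.2064·0.7936/407) = 0.02006; SE₂ = √(0.3385·0.6615/963) = 0.01525.
Independent samples: SE of the difference = √(SE₁² + SE₂²) = √(0.0004024036 + 0.0002325625) = 0.02520.

0.02520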